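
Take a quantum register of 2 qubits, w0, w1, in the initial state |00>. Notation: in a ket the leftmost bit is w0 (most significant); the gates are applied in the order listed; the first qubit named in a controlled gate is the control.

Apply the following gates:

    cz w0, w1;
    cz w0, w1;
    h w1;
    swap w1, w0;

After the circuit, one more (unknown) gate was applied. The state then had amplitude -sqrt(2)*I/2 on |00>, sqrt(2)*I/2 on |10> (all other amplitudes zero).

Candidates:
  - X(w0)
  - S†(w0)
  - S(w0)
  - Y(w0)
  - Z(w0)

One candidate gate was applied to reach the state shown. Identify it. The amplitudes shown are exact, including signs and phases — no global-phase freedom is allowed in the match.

It was Y(w0) that produced the state shown. Key observation: gates 1-2 undo each other exactly, leaving only the rest of the circuit to track.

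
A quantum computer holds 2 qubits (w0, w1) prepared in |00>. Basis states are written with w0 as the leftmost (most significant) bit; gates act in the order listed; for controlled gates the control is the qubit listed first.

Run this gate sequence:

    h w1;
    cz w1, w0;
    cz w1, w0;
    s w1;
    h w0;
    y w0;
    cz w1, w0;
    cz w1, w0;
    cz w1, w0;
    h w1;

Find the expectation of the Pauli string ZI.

In the final state, ZI has expectation 0.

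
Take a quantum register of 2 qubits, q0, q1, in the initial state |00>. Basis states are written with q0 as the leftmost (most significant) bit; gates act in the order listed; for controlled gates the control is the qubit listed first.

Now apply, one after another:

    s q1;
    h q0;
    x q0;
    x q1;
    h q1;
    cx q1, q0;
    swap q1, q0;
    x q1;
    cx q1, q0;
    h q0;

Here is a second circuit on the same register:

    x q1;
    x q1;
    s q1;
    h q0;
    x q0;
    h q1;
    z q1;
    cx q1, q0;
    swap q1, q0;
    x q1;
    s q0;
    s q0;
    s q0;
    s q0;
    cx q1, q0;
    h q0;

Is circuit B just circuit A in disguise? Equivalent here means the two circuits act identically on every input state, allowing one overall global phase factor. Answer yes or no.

Yes: on every input state the two circuits agree up to one overall phase factor.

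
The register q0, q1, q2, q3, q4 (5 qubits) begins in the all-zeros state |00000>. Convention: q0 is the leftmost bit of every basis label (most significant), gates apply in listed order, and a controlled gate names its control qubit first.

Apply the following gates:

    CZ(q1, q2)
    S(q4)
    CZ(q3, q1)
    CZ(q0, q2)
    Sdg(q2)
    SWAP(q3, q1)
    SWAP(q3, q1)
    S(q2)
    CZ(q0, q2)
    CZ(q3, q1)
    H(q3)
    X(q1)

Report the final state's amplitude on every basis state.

After the circuit, the state carries amplitude sqrt(2)/2 on |01000>, sqrt(2)/2 on |01010>, and 0 on every other basis state. Key observation: steps 3-10 multiply out to the identity, so the circuit reduces to the remaining gates.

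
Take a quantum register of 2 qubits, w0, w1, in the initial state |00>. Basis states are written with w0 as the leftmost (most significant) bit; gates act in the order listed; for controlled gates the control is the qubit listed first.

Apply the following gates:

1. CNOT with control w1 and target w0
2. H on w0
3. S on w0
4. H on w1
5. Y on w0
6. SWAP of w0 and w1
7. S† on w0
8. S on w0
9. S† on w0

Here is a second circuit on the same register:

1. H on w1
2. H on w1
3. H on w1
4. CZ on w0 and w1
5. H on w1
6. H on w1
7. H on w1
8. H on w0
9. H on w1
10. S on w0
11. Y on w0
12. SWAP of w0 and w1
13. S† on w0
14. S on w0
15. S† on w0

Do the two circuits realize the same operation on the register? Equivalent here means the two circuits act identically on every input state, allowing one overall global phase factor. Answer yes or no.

No, they are not equivalent — no single phase factor reconciles the two unitaries.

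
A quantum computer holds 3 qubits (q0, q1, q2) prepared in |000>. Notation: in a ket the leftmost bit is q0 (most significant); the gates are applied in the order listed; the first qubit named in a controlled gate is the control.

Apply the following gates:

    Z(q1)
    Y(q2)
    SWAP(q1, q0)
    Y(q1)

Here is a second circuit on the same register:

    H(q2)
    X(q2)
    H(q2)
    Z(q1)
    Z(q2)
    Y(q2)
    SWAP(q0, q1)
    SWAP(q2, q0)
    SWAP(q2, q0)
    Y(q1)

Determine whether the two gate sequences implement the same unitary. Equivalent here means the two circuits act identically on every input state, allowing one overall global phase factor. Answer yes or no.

Yes: on every input state the two circuits agree up to one overall phase factor.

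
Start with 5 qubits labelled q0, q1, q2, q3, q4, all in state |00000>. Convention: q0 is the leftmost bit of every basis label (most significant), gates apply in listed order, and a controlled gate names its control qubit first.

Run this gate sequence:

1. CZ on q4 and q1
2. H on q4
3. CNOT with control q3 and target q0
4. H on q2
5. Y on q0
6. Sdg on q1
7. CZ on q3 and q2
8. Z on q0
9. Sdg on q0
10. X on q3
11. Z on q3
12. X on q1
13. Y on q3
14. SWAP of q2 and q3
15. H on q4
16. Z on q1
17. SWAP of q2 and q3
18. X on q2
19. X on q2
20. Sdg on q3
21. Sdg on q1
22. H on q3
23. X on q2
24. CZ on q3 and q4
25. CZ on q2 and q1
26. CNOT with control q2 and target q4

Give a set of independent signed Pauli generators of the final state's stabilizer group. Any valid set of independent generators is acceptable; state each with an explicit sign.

The stabilizer group can be generated by -IIXIX, +IIIXI, -ZIIII, -IZIII, +IIZIZ, among other valid generating sets.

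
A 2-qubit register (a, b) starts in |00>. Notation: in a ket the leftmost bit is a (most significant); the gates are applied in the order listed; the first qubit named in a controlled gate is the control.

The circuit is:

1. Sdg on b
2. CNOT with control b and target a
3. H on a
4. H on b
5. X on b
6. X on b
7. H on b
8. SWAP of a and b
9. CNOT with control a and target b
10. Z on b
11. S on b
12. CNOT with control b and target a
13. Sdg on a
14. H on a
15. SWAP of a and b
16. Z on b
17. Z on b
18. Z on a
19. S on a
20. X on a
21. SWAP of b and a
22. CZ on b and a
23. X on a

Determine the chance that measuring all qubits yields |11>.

Outcome |11> occurs with probability 1/4.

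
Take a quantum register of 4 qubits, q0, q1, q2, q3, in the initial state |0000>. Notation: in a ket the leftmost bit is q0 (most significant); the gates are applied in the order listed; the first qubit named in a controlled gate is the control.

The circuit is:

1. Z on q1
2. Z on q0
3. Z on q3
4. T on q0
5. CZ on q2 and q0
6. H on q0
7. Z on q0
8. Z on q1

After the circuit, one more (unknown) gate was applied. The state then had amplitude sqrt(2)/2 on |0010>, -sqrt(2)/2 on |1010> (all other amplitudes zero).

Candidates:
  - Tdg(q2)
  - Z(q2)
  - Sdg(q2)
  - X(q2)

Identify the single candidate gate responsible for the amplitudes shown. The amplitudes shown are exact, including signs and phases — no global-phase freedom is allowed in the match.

It was X(q2) that produced the state shown.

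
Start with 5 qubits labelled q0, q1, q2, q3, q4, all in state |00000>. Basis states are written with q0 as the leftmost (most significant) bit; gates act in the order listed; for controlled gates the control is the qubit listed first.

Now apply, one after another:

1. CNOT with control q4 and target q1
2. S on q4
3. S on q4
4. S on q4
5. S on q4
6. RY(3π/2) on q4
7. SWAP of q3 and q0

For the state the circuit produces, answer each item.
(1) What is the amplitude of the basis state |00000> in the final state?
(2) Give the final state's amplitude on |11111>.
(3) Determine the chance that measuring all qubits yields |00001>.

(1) The amplitude on |00000> is -sqrt(2)/2.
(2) The amplitude on |11111> is 0.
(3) A full measurement returns |00001> with probability 1/2.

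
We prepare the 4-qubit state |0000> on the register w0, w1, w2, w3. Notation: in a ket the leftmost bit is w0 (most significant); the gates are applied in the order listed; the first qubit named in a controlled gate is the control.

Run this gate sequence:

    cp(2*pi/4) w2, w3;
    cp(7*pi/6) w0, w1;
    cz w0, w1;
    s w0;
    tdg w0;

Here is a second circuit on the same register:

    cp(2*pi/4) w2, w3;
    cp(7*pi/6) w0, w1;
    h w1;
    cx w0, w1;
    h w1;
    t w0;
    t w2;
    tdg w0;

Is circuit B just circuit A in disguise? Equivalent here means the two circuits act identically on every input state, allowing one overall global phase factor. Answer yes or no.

No, they are not equivalent — no single phase factor reconciles the two unitaries.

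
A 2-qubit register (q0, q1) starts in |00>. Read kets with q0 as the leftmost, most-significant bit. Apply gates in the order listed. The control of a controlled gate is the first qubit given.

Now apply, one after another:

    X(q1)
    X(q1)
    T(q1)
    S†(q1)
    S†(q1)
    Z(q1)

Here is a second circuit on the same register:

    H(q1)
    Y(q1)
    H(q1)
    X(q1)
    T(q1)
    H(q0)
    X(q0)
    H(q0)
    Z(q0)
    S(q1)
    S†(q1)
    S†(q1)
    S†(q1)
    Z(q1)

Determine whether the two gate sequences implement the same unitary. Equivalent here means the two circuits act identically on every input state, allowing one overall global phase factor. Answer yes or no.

No — the two circuits implement different unitaries, even allowing a global phase.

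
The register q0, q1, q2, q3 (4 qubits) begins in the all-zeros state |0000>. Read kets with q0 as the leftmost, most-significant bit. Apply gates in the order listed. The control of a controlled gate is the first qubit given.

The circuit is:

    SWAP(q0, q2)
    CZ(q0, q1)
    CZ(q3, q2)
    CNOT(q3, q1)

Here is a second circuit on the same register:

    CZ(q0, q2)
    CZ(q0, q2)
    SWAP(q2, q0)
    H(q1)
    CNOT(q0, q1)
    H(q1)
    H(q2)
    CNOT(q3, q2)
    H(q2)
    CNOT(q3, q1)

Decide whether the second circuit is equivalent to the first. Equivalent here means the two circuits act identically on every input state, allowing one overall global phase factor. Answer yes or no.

Yes — the two circuits implement the same unitary up to a global phase.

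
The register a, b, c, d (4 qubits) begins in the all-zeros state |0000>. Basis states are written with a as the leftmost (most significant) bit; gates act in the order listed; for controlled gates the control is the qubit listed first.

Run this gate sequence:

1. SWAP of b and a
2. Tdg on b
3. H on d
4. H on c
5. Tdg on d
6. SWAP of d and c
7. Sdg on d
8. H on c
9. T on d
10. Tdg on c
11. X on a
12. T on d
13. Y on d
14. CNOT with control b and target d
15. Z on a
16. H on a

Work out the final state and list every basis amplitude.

The resulting statevector has amplitude exp(I*pi/4)/4 + I/4 on |0000>, -I/4 - exp(I*pi/4)/4 on |0001>, -1/4 + exp(I*pi/4)/4 on |0010>, 1/4 - exp(I*pi/4)/4 on |0011>, 0 on |0100>, 0 on |0101>, 0 on |0110>, 0 on |0111>, -I/4 - exp(I*pi/4)/4 on |1000>, exp(I*pi/4)/4 + I/4 on |1001>, 1/4 - exp(I*pi/4)/4 on |1010>, -1/4 + exp(I*pi/4)/4 on |1011>, 0 on |1100>, 0 on |1101>, 0 on |1110>, 0 on |1111>.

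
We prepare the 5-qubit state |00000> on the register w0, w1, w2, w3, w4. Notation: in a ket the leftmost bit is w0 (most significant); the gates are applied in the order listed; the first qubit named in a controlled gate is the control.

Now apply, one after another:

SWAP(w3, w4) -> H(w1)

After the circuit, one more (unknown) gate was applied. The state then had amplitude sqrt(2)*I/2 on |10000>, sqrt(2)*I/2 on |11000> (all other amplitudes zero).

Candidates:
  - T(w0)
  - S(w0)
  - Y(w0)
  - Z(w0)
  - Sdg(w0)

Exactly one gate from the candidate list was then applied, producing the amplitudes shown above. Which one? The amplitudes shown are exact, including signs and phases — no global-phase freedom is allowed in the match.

The applied gate was Y(w0).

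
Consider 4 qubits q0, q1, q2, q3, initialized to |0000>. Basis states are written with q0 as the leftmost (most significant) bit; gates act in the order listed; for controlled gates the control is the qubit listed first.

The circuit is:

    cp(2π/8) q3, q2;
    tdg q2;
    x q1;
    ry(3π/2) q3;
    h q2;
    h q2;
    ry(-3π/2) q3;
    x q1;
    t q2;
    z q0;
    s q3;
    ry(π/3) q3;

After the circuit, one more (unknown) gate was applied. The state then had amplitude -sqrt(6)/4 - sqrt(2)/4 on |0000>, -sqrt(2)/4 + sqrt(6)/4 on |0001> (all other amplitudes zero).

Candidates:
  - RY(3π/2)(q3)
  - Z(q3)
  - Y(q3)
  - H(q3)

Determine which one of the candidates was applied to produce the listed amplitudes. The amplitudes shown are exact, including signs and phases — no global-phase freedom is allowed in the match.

It was RY(3π/2)(q3) that produced the state shown. Key observation: gates 2-9 undo each other exactly, leaving only the rest of the circuit to track.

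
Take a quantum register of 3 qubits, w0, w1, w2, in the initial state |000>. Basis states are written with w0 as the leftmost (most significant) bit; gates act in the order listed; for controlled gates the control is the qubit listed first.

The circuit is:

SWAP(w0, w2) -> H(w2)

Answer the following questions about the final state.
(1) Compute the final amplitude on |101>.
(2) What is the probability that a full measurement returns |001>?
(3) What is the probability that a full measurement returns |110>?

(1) |101> carries amplitude 0 in the final state.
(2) A full measurement returns |001> with probability 1/2.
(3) A full measurement returns |110> with probability 0.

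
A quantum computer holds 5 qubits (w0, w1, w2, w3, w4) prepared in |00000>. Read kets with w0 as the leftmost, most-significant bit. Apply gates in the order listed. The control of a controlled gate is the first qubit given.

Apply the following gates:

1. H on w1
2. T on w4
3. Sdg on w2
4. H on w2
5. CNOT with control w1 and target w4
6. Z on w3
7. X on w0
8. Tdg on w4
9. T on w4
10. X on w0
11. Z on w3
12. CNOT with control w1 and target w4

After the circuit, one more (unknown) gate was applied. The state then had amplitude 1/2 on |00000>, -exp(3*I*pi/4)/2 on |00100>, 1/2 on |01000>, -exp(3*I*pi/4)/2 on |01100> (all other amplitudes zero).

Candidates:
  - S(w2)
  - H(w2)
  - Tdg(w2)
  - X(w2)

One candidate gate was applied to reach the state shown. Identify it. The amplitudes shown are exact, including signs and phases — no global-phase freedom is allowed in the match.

The unique candidate consistent with the amplitudes is Tdg(w2). Key observation: gates 5-12 undo each other exactly, leaving only the rest of the circuit to track.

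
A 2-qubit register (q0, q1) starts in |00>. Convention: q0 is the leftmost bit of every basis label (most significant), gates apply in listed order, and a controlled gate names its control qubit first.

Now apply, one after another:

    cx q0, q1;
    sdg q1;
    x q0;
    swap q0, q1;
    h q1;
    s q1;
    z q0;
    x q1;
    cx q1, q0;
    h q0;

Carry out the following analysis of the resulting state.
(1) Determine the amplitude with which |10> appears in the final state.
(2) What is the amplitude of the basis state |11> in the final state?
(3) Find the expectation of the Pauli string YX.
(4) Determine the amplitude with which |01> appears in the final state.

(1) The final state's coefficient on |10> equals -I/2.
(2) |11> carries amplitude -1/2 in the final state.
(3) The observable YX averages to -1.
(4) |01> carries amplitude 1/2 in the final state.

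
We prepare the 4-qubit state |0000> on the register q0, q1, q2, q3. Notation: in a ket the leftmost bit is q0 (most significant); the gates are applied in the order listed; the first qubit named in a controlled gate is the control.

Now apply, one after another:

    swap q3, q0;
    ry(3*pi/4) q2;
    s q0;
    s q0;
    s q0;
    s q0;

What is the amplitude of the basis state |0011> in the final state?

The amplitude on |0011> is 0. Key observation: the block from step 3 through step 6 cancels to the identity and can be dropped.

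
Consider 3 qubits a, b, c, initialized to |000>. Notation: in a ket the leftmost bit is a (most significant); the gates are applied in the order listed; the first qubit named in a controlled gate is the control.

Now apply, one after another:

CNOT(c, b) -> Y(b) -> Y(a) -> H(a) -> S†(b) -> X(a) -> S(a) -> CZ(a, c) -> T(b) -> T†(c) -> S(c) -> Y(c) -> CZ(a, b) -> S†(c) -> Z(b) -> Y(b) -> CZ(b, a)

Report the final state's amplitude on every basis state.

The final amplitudes are sqrt(2)*exp(I*pi/4)/2 on |001>, sqrt(2)*exp(3*I*pi/4)/2 on |101>, and 0 on every other basis state.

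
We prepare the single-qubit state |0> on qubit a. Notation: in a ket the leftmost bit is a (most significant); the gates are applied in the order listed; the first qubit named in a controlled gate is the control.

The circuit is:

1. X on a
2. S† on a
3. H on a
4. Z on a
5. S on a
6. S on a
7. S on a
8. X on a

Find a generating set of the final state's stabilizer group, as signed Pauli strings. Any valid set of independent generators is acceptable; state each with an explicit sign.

The final state is stabilized by the group generated by +Y; other independent generating sets are equally valid.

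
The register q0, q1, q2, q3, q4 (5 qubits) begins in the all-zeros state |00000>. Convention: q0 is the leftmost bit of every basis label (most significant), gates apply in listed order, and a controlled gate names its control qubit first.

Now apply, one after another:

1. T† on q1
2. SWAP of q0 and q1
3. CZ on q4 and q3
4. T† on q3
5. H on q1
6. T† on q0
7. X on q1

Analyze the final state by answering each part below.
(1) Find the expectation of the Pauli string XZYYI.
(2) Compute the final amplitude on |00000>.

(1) The observable XZYYI averages to 0.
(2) The final state's coefficient on |00000> equals sqrt(2)/2.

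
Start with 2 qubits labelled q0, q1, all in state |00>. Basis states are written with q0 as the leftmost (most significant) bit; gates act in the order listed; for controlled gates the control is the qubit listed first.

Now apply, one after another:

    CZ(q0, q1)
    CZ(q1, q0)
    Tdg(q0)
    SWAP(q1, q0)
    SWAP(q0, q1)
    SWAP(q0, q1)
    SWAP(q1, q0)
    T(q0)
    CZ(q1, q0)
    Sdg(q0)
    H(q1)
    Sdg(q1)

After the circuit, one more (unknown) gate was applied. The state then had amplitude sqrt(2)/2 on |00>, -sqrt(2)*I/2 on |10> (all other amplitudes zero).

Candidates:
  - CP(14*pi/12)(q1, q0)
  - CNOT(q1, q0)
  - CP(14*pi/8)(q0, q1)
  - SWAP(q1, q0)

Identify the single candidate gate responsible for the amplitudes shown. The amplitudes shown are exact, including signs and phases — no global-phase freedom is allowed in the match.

It was SWAP(q1, q0) that produced the state shown. Key observation: steps 2-9 multiply out to the identity, so the circuit reduces to the remaining gates.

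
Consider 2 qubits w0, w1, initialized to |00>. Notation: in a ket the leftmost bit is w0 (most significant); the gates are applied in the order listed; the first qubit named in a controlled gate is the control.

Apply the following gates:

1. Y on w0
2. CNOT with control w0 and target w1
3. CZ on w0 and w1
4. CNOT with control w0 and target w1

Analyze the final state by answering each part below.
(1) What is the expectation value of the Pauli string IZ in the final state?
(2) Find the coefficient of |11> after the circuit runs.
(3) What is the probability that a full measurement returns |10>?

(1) The observable IZ averages to 1.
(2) The amplitude on |11> is 0.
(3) Outcome |10> occurs with probability 1.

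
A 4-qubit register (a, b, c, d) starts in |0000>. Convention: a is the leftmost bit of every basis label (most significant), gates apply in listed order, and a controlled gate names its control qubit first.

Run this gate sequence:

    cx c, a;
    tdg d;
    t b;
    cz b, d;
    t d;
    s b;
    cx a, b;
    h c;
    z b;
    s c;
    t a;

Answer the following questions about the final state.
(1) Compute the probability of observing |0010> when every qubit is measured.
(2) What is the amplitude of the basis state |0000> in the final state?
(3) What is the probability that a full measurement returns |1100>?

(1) A full measurement returns |0010> with probability 1/2.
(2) |0000> carries amplitude sqrt(2)/2 in the final state.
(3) A full measurement returns |1100> with probability 0.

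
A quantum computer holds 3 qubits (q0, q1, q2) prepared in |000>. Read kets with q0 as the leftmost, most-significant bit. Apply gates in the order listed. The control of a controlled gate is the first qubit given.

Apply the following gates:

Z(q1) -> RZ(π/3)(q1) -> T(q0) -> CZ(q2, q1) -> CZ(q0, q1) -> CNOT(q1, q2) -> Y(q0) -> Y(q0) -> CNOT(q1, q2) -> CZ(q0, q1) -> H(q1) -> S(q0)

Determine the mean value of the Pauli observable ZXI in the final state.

The expectation value of ZXI is 1. Key observation: steps 5-10 multiply out to the identity, so the circuit reduces to the remaining gates.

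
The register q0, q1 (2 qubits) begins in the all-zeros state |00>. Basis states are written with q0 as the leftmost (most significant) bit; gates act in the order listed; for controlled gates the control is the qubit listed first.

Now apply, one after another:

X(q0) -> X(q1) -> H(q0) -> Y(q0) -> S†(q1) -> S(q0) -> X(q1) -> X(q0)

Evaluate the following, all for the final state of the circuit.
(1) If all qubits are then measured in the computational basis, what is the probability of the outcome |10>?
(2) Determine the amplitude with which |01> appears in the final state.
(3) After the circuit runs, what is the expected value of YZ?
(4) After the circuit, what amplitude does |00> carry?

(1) A full measurement returns |10> with probability 1/2.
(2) |01> carries amplitude 0 in the final state.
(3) In the final state, YZ has expectation -1.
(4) |00> carries amplitude sqrt(2)*I/2 in the final state.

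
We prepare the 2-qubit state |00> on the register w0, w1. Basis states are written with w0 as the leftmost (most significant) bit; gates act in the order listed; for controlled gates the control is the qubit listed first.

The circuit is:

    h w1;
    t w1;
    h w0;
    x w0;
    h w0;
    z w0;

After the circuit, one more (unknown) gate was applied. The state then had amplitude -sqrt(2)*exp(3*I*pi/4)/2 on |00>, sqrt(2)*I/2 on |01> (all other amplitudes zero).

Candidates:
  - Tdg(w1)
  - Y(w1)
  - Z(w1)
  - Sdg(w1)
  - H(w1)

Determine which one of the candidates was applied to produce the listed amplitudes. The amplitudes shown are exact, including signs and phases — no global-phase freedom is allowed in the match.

The unique candidate consistent with the amplitudes is Y(w1). Key observation: steps 3-6 multiply out to the identity, so the circuit reduces to the remaining gates.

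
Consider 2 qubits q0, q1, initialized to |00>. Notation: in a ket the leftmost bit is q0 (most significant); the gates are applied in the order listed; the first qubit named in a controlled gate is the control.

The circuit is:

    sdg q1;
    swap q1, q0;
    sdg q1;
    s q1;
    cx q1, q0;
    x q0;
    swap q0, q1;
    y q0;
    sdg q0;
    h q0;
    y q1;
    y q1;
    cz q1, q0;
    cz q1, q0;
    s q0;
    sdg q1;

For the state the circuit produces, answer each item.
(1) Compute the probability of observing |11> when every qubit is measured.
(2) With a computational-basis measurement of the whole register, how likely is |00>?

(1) Outcome |11> occurs with probability 1/2.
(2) Outcome |00> occurs with probability 0.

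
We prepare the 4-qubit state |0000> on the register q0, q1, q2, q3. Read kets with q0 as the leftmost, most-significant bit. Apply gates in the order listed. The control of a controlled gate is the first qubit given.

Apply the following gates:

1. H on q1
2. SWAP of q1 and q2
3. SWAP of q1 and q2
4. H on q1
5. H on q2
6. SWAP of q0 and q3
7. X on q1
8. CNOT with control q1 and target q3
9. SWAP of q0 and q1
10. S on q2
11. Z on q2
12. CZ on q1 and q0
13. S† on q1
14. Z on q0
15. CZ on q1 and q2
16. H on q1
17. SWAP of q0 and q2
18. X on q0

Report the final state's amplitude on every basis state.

After the circuit, the state carries amplitude I/2 on |0011>, I/2 on |0111>, -1/2 on |1011>, -1/2 on |1111>, and 0 on every other basis state. Key observation: the block from step 1 through step 4 cancels to the identity and can be dropped.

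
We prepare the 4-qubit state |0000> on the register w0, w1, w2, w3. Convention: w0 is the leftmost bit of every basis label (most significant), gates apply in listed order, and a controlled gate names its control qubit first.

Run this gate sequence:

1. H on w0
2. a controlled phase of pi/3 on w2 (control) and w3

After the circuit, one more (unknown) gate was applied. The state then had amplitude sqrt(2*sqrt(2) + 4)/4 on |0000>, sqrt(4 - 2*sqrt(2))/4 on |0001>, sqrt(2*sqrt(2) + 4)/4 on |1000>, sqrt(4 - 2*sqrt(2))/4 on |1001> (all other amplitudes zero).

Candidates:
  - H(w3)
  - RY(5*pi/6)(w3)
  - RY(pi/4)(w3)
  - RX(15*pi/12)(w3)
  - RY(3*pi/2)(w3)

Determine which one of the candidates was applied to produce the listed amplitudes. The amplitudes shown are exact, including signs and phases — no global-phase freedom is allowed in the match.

It was RY(pi/4)(w3) that produced the state shown.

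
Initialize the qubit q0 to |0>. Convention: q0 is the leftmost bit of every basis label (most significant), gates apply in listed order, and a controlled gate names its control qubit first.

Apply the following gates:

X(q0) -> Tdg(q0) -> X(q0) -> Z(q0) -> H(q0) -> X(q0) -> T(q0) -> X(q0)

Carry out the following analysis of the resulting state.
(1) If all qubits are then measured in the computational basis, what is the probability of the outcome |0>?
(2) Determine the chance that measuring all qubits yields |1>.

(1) The probability of measuring |0> is 1/2.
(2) Outcome |1> occurs with probability 1/2.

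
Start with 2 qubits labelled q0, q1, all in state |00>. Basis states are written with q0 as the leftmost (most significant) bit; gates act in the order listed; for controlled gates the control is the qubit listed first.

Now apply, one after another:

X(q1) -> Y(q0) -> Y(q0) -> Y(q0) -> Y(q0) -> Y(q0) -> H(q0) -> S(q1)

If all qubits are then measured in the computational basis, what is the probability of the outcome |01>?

The probability of measuring |01> is 1/2.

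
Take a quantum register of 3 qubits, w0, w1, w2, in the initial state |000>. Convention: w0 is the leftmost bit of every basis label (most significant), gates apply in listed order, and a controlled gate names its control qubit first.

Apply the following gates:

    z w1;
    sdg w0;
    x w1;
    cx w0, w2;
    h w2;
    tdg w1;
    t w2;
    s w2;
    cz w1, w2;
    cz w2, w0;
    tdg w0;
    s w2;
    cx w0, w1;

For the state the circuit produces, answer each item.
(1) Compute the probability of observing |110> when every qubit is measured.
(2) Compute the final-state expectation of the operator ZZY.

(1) A full measurement returns |110> with probability 0.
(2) The observable ZZY averages to -sqrt(2)/2.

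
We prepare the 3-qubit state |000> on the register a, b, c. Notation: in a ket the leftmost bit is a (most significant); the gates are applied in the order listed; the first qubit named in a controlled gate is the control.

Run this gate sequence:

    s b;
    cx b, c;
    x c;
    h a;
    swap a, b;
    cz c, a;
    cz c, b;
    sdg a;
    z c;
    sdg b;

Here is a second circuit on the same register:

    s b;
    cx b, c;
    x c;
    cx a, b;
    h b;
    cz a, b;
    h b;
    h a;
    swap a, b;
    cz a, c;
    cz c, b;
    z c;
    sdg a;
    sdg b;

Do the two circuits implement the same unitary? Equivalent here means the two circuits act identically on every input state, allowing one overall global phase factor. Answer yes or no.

Yes: on every input state the two circuits agree up to one overall phase factor.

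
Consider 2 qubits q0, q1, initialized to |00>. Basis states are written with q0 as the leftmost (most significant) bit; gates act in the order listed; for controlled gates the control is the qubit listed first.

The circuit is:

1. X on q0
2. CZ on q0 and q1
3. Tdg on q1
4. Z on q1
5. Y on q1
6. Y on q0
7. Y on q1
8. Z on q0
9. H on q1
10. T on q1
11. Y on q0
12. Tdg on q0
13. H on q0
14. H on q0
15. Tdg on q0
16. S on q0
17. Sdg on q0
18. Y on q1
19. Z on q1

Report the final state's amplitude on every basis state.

The final amplitudes are 0 on |00>, 0 on |01>, -sqrt(2)*exp(I*pi/4)/2 on |10>, -sqrt(2)/2 on |11>.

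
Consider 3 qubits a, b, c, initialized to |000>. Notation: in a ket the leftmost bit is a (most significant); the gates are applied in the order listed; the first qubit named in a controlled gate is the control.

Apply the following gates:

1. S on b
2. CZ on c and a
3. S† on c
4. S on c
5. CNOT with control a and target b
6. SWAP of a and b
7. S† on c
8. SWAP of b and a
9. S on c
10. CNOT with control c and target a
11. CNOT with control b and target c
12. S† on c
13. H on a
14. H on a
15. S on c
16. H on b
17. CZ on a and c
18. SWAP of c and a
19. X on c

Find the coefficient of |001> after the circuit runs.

|001> carries amplitude sqrt(2)/2 in the final state.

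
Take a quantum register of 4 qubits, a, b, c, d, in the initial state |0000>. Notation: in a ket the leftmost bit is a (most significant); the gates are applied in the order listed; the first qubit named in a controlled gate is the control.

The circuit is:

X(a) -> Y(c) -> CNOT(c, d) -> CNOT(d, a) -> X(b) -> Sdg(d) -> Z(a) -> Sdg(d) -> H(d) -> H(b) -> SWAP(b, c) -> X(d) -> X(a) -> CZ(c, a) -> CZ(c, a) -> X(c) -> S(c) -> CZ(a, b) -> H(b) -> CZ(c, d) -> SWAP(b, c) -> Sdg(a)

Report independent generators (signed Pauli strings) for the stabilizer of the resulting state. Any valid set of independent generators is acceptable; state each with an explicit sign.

The stabilizer group can be generated by -IYIZ, -IIXI, -IZIX, -ZIII, among other valid generating sets. Key observation: the block from step 14 through step 15 cancels to the identity and can be dropped.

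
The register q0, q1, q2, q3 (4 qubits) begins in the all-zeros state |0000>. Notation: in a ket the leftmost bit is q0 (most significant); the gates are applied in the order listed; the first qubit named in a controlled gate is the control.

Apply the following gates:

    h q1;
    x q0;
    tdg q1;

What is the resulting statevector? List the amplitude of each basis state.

The resulting statevector has amplitude sqrt(2)/2 on |1000>, -sqrt(2)*exp(3*I*pi/4)/2 on |1100>, and 0 on every other basis state.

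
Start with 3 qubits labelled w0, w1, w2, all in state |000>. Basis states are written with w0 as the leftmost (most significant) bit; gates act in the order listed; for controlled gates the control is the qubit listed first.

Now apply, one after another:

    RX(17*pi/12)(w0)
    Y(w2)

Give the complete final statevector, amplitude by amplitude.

After the circuit, the state carries amplitude -I*sqrt(3*sqrt(2) + 6)/4 + I*sqrt(2 - sqrt(2))/4 on |001>, sqrt(6 - 3*sqrt(2))/4 + sqrt(sqrt(2) + 2)/4 on |101>, and 0 on every other basis state.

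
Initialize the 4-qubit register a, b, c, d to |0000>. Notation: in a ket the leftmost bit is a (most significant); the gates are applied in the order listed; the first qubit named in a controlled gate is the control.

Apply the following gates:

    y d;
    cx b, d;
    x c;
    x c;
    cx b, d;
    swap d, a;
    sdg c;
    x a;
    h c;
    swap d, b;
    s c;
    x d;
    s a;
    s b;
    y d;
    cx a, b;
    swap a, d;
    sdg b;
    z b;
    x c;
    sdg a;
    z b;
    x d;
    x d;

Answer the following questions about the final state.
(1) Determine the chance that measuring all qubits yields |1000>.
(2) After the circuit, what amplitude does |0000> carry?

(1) A full measurement returns |1000> with probability 0. Key observation: gates 2-5 undo each other exactly, leaving only the rest of the circuit to track.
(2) The amplitude on |0000> is sqrt(2)*I/2.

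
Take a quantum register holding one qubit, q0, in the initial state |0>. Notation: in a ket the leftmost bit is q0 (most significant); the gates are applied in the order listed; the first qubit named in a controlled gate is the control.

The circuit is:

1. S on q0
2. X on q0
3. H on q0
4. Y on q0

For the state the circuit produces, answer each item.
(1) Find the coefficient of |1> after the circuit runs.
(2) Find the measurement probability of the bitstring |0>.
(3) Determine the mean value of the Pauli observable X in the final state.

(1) The final state's coefficient on |1> equals sqrt(2)*I/2.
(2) The probability of measuring |0> is 1/2.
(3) The expectation value of X is 1.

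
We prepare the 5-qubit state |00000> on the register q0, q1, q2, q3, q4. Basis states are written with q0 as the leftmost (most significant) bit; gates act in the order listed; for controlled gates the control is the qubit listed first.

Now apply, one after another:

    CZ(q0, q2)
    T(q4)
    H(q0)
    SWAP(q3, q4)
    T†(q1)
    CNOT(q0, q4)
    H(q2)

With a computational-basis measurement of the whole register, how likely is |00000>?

The probability of measuring |00000> is 1/4.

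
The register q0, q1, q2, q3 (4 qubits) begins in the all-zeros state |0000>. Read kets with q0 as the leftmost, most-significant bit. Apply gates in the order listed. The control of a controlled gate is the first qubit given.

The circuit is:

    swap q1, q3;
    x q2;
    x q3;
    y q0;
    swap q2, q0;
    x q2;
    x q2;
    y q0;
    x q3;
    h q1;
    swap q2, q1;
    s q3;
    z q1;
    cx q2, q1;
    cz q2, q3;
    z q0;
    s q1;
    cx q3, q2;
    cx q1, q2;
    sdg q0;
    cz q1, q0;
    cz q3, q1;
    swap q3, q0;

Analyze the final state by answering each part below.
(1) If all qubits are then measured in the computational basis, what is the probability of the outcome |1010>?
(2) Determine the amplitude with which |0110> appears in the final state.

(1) Outcome |1010> occurs with probability 0. Key observation: steps 6-7 multiply out to the identity, so the circuit reduces to the remaining gates.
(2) The final state's coefficient on |0110> equals -sqrt(2)*I/2.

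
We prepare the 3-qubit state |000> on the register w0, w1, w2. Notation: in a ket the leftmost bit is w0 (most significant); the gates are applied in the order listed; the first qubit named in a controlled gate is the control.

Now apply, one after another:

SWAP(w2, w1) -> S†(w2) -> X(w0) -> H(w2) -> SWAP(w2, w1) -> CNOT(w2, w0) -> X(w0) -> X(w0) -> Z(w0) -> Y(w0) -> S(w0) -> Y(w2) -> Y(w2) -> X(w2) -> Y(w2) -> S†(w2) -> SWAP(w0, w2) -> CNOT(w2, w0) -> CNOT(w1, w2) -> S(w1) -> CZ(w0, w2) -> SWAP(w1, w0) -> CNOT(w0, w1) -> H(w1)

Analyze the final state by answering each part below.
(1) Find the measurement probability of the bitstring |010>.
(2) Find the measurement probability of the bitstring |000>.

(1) Outcome |010> occurs with probability 1/4.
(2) The probability of measuring |000> is 1/4.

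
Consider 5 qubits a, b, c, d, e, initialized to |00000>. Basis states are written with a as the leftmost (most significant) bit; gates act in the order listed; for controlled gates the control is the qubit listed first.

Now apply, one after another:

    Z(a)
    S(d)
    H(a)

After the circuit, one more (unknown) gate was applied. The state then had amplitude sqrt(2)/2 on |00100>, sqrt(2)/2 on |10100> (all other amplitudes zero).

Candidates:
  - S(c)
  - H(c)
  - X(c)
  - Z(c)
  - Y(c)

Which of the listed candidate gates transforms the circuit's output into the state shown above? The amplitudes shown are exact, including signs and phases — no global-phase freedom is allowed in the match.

The applied gate was X(c).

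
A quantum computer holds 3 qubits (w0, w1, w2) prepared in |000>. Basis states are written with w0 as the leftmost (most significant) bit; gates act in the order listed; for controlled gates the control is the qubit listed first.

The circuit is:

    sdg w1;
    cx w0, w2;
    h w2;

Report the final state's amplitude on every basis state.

The final amplitudes are sqrt(2)/2 on |000>, sqrt(2)/2 on |001>, and 0 on every other basis state.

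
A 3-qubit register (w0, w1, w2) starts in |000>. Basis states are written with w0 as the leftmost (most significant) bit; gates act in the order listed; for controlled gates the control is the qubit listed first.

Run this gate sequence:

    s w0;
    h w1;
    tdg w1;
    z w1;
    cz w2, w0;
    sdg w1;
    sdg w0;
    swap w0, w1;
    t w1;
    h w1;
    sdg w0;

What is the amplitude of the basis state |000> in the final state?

The amplitude on |000> is 1/2.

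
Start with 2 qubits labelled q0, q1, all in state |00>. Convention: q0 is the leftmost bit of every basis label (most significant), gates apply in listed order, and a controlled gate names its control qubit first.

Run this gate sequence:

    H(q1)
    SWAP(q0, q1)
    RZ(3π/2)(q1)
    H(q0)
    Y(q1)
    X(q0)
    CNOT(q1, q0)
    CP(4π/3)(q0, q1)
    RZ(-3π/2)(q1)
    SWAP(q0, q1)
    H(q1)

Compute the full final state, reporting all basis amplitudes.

The final amplitudes are 0 on |00>, 0 on |01>, -sqrt(2)/2 on |10>, -sqrt(2)/2 on |11>.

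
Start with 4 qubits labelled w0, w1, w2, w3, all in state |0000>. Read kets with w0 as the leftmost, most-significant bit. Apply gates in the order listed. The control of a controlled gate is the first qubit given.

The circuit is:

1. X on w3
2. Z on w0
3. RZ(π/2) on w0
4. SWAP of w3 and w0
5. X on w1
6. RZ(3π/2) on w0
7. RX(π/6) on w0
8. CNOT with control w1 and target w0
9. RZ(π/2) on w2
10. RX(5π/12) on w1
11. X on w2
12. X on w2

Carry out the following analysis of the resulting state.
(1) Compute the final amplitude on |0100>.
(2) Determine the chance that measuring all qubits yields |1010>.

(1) The final state's coefficient on |0100> equals (sqrt(12 - 6*sqrt(2))/16 + sqrt(2*sqrt(2) + 4)/16 + 3*sqrt(4 - 2*sqrt(2))/16 + sqrt(6*sqrt(2) + 12)/16)*exp(I*pi/4). Key observation: the block from step 11 through step 12 cancels to the identity and can be dropped.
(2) A full measurement returns |1010> with probability 0.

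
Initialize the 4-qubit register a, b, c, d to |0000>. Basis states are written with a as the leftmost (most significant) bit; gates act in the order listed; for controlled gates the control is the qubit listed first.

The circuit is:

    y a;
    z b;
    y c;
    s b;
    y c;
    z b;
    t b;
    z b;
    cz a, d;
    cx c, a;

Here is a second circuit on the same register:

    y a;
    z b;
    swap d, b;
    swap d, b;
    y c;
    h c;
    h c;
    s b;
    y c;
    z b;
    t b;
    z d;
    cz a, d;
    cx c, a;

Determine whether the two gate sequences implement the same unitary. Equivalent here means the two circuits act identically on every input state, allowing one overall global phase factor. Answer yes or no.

No — the two circuits implement different unitaries, even allowing a global phase.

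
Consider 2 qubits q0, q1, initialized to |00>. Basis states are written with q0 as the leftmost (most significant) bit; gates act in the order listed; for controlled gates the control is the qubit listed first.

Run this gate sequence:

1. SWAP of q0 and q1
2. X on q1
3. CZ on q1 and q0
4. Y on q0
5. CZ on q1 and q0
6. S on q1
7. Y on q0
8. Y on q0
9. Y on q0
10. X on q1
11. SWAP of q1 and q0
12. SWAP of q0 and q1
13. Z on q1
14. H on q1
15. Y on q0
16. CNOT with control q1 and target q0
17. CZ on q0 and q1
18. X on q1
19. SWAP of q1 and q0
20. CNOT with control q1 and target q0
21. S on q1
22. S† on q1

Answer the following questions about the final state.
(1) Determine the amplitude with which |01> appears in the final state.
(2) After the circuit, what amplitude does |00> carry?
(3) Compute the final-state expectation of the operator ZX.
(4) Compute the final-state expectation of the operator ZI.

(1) The final state's coefficient on |01> equals sqrt(2)/2.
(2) The final state's coefficient on |00> equals sqrt(2)/2.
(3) In the final state, ZX has expectation 1.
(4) The expectation value of ZI is 1.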